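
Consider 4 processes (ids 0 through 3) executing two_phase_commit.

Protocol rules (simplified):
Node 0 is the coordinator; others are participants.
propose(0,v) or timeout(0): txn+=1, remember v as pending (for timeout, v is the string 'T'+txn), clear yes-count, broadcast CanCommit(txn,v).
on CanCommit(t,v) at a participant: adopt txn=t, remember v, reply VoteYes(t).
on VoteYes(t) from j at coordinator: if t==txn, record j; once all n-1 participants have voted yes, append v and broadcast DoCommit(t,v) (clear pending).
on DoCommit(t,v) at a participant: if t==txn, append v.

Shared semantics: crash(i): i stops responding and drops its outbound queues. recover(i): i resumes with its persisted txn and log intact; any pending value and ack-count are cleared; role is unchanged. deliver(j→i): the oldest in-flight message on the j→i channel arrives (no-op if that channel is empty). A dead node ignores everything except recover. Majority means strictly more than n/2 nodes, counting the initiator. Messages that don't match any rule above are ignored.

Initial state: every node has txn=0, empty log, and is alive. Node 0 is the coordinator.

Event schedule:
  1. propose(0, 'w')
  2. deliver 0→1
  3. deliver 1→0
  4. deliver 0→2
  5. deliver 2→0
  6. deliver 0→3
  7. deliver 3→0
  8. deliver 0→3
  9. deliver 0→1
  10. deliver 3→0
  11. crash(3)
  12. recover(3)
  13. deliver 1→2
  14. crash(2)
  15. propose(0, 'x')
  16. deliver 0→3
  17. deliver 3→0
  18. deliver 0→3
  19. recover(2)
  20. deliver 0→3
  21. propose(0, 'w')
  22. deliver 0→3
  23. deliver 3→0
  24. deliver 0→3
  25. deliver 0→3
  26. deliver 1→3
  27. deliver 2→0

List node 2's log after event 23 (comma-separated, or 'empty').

step 1 propose(0,'w'): 0={coor,t=1,log=-}
step 2 deliver 0→1: 1={part,t=1,log=-}
step 3 deliver 1→0: —
step 4 deliver 0→2: 2={part,t=1,log=-}
step 5 deliver 2→0: —
step 6 deliver 0→3: 3={part,t=1,log=-}
step 7 deliver 3→0: 0={coor,t=1,log=w}
step 8 deliver 0→3: 3={part,t=1,log=w}
step 9 deliver 0→1: 1={part,t=1,log=w}
step 10 deliver 3→0: —
step 11 crash(3): 3={✗part,t=1,log=w}
step 12 recover(3): 3={part,t=1,log=w}
step 13 deliver 1→2: —
step 14 crash(2): 2={✗part,t=1,log=-}
step 15 propose(0,'x'): 0={coor,t=2,log=w}
step 16 deliver 0→3: 3={part,t=2,log=w}
step 17 deliver 3→0: —
step 18 deliver 0→3: —
step 19 recover(2): 2={part,t=1,log=-}
step 20 deliver 0→3: —
step 21 propose(0,'w'): 0={coor,t=3,log=w}
step 22 deliver 0→3: 3={part,t=3,log=w}
step 23 deliver 3→0: —

empty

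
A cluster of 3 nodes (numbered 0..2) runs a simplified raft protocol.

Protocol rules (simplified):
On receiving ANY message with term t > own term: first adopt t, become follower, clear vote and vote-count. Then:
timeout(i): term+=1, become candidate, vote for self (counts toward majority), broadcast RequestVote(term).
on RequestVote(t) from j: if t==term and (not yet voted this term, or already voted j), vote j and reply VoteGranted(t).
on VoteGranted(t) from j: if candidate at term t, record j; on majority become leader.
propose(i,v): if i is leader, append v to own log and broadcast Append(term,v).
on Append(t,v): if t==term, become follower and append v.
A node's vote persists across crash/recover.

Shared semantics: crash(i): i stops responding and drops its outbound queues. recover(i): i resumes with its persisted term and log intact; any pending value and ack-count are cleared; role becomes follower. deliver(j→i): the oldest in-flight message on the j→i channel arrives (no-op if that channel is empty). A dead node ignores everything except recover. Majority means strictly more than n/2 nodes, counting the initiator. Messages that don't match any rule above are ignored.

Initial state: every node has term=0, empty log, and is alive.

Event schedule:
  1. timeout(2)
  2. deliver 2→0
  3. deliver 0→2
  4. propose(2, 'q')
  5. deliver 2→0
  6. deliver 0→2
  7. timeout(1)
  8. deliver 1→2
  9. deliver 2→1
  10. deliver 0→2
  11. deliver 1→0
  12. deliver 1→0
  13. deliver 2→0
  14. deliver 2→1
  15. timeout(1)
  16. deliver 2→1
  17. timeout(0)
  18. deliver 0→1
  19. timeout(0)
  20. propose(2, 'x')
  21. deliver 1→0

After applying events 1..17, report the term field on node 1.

2

1. timeout(2):  <2:cand t1 ->
2. deliver 2→0:  <0:foll t1 ->
3. deliver 0→2:  <2:lead t1 ->
4. propose(2,'q'):  <2:lead t1 q>
5. deliver 2→0:  <0:foll t1 q>
6. deliver 0→2:  nop
7. timeout(1):  <1:cand t1 ->
8. deliver 1→2:  nop
9. deliver 2→1:  nop
10. deliver 0→2:  nop
11. deliver 1→0:  nop
12. deliver 1→0:  nop
13. deliver 2→0:  nop
14. deliver 2→1:  <1:foll t1 q>
15. timeout(1):  <1:cand t2 q>
16. deliver 2→1:  nop
17. timeout(0):  <0:cand t2 q>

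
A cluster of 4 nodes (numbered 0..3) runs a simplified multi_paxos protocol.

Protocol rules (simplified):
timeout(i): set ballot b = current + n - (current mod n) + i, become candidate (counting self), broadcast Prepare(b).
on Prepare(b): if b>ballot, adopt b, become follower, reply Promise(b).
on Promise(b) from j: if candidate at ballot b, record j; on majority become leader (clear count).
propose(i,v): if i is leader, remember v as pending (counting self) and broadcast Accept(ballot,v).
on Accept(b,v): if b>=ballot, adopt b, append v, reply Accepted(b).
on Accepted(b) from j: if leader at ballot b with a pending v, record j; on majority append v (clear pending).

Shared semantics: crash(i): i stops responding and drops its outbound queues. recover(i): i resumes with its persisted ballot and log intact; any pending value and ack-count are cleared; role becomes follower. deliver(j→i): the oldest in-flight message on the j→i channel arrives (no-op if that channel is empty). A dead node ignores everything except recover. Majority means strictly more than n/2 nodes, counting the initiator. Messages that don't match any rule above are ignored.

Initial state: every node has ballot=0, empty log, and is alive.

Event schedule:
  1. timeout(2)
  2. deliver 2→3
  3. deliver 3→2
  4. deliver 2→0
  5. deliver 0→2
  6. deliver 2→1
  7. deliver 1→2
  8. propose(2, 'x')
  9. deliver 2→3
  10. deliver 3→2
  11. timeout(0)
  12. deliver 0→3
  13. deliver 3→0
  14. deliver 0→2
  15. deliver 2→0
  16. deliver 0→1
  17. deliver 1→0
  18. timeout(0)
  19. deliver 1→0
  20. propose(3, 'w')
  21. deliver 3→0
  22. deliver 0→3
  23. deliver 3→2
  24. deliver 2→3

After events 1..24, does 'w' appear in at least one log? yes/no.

no

1. timeout(2):  <2:cand b6 ->
2. deliver 2→3:  <3:foll b6 ->
3. deliver 3→2:  nop
4. deliver 2→0:  <0:foll b6 ->
5. deliver 0→2:  <2:lead b6 ->
6. deliver 2→1:  <1:foll b6 ->
7. deliver 1→2:  nop
8. propose(2,'x'):  nop
9. deliver 2→3:  <3:foll b6 x>
10. deliver 3→2:  nop
11. timeout(0):  <0:cand b8 ->
12. deliver 0→3:  <3:foll b8 x>
13. deliver 3→0:  nop
14. deliver 0→2:  <2:foll b8 ->
15. deliver 2→0:  nop
16. deliver 0→1:  <1:foll b8 ->
17. deliver 1→0:  <0:lead b8 ->
18. timeout(0):  <0:cand b12 ->
19. deliver 1→0:  nop
20. propose(3,'w'):  nop
21. deliver 3→0:  nop
22. deliver 0→3:  <3:foll b12 x>
23. deliver 3→2:  nop
24. deliver 2→3:  nop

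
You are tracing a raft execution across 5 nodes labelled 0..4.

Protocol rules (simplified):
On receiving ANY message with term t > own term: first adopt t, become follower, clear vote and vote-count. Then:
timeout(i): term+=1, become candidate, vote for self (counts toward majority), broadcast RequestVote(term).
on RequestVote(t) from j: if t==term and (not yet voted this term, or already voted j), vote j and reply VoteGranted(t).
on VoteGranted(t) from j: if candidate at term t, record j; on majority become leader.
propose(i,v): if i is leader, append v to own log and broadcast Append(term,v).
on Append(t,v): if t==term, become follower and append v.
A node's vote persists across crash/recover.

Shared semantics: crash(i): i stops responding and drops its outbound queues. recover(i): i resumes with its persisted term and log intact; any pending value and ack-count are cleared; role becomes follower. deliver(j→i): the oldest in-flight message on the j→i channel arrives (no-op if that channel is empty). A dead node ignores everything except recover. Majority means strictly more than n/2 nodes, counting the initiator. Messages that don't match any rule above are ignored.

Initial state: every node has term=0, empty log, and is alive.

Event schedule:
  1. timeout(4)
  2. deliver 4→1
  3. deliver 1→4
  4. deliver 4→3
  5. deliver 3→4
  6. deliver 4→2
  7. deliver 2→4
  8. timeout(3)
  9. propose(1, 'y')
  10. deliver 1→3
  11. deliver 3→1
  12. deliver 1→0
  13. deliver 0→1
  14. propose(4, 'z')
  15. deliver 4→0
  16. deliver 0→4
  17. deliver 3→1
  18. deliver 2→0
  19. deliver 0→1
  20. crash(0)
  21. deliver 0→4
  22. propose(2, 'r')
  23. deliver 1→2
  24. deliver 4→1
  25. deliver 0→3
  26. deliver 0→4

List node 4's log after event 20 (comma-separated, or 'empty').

1. timeout(4):  <4:cand t1 ->
2. deliver 4→1:  <1:foll t1 ->
3. deliver 1→4:  nop
4. deliver 4→3:  <3:foll t1 ->
5. deliver 3→4:  <4:lead t1 ->
6. deliver 4→2:  <2:foll t1 ->
7. deliver 2→4:  nop
8. timeout(3):  <3:cand t2 ->
9. propose(1,'y'):  nop
10. deliver 1→3:  nop
11. deliver 3→1:  <1:foll t2 ->
12. deliver 1→0:  nop
13. deliver 0→1:  nop
14. propose(4,'z'):  <4:lead t1 z>
15. deliver 4→0:  <0:foll t1 ->
16. deliver 0→4:  nop
17. deliver 3→1:  nop
18. deliver 2→0:  nop
19. deliver 0→1:  nop
20. crash(0):  <0:✗foll t1 ->

z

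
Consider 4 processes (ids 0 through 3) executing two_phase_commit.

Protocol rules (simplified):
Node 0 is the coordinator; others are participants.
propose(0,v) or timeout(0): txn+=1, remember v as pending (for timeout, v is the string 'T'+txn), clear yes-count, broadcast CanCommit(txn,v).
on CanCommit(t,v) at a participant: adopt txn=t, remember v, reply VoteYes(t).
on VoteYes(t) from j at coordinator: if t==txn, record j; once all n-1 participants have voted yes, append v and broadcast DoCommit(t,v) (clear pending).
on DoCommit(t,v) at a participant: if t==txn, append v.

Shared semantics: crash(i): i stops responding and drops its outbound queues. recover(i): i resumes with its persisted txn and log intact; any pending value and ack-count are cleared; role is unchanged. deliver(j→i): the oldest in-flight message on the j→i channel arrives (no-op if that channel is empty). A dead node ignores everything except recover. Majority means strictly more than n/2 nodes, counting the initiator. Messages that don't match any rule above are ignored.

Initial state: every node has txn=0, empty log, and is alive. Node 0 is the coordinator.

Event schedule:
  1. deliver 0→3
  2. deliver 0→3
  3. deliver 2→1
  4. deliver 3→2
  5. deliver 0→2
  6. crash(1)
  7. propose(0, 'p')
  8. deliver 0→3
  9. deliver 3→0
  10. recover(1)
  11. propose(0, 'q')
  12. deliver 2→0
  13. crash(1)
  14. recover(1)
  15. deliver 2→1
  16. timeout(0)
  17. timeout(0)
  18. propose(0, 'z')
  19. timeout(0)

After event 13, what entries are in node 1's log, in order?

after 1 — deliver 0→3: ·
after 2 — deliver 0→3: ·
after 3 — deliver 2→1: ·
after 4 — deliver 3→2: ·
after 5 — deliver 0→2: ·
after 6 — crash(1): n1:✗part/t0/[-]
after 7 — propose(0,'p'): n0:coor/t1/[-]
after 8 — deliver 0→3: n3:part/t1/[-]
after 9 — deliver 3→0: ·
after 10 — recover(1): n1:part/t0/[-]
after 11 — propose(0,'q'): n0:coor/t2/[-]
after 12 — deliver 2→0: ·
after 13 — crash(1): n1:✗part/t0/[-]

empty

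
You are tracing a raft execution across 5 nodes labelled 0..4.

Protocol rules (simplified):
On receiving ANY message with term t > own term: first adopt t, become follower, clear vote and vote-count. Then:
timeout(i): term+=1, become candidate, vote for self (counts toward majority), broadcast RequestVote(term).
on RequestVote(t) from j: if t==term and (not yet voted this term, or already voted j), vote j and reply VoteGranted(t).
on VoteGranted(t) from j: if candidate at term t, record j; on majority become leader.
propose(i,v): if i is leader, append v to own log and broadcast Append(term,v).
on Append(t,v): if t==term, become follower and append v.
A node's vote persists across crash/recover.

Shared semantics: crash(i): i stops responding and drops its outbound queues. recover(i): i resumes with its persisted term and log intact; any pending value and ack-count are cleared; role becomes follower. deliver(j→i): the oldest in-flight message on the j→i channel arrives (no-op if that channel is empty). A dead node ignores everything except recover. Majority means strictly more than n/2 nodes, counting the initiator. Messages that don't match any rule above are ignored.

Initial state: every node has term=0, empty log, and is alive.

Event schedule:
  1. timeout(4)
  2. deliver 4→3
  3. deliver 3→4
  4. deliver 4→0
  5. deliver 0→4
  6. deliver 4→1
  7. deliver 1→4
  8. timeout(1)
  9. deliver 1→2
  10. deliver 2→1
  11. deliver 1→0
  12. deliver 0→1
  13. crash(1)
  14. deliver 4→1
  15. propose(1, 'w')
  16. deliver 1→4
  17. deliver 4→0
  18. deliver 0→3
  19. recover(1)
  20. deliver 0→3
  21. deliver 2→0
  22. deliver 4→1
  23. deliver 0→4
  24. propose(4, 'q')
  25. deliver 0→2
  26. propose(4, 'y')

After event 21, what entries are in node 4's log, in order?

after 1 — timeout(4): n4:cand/t1/[-]
after 2 — deliver 4→3: n3:foll/t1/[-]
after 3 — deliver 3→4: ·
after 4 — deliver 4→0: n0:foll/t1/[-]
after 5 — deliver 0→4: n4:lead/t1/[-]
after 6 — deliver 4→1: n1:foll/t1/[-]
after 7 — deliver 1→4: ·
after 8 — timeout(1): n1:cand/t2/[-]
after 9 — deliver 1→2: n2:foll/t2/[-]
after 10 — deliver 2→1: ·
after 11 — deliver 1→0: n0:foll/t2/[-]
after 12 — deliver 0→1: n1:lead/t2/[-]
after 13 — crash(1): n1:✗lead/t2/[-]
after 14 — deliver 4→1: ·
after 15 — propose(1,'w'): ·
after 16 — deliver 1→4: ·
after 17 — deliver 4→0: ·
after 18 — deliver 0→3: ·
after 19 — recover(1): n1:foll/t2/[-]
after 20 — deliver 0→3: ·
after 21 — deliver 2→0: ·

empty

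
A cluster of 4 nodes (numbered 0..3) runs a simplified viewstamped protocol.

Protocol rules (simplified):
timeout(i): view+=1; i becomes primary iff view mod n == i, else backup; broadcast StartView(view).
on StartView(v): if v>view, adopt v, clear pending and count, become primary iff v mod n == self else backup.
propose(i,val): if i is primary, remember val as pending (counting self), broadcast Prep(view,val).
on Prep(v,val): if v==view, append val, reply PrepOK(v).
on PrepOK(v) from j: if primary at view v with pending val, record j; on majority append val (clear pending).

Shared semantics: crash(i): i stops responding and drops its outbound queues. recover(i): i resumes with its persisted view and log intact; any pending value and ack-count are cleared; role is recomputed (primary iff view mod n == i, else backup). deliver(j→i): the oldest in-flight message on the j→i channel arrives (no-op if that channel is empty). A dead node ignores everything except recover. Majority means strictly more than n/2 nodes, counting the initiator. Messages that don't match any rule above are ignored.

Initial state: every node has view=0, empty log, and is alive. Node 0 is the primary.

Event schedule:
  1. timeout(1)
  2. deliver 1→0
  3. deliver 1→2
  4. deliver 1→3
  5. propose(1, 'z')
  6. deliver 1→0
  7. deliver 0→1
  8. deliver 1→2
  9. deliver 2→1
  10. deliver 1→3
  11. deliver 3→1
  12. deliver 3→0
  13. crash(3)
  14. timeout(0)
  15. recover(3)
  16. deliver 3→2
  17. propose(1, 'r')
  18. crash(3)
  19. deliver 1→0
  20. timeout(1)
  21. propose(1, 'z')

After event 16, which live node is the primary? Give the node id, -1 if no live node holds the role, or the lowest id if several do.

step 1 timeout(1): 1={prim,v=1,log=-}
step 2 deliver 1→0: 0={back,v=1,log=-}
step 3 deliver 1→2: 2={back,v=1,log=-}
step 4 deliver 1→3: 3={back,v=1,log=-}
step 5 propose(1,'z'): —
step 6 deliver 1→0: 0={back,v=1,log=z}
step 7 deliver 0→1: —
step 8 deliver 1→2: 2={back,v=1,log=z}
step 9 deliver 2→1: 1={prim,v=1,log=z}
step 10 deliver 1→3: 3={back,v=1,log=z}
step 11 deliver 3→1: —
step 12 deliver 3→0: —
step 13 crash(3): 3={✗back,v=1,log=z}
step 14 timeout(0): 0={back,v=2,log=z}
step 15 recover(3): 3={back,v=1,log=z}
step 16 deliver 3→2: —

1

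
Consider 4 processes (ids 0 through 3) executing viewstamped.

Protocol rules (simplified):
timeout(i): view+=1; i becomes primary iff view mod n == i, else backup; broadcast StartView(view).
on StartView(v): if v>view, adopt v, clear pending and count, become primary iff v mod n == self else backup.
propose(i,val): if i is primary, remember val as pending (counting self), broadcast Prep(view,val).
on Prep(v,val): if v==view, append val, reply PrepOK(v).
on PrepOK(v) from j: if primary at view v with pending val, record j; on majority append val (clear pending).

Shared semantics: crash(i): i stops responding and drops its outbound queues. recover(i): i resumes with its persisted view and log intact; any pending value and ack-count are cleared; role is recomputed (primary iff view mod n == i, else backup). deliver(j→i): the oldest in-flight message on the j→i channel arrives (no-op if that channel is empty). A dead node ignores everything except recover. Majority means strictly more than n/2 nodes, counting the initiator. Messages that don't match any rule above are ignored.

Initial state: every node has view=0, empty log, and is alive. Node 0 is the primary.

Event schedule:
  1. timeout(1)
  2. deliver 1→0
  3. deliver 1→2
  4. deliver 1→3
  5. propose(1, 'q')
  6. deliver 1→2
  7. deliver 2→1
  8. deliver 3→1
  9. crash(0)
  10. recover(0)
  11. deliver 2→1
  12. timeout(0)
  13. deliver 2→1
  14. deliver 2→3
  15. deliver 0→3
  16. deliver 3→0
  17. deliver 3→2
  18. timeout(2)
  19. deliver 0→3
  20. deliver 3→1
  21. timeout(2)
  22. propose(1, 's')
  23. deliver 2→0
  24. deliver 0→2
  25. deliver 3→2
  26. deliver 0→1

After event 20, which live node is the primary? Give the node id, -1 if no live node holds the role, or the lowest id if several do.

1

1. timeout(1):  <1:prim v1 ->
2. deliver 1→0:  <0:back v1 ->
3. deliver 1→2:  <2:back v1 ->
4. deliver 1→3:  <3:back v1 ->
5. propose(1,'q'):  nop
6. deliver 1→2:  <2:back v1 q>
7. deliver 2→1:  nop
8. deliver 3→1:  nop
9. crash(0):  <0:✗back v1 ->
10. recover(0):  <0:back v1 ->
11. deliver 2→1:  nop
12. timeout(0):  <0:back v2 ->
13. deliver 2→1:  nop
14. deliver 2→3:  nop
15. deliver 0→3:  <3:back v2 ->
16. deliver 3→0:  nop
17. deliver 3→2:  nop
18. timeout(2):  <2:prim v2 q>
19. deliver 0→3:  nop
20. deliver 3→1:  nop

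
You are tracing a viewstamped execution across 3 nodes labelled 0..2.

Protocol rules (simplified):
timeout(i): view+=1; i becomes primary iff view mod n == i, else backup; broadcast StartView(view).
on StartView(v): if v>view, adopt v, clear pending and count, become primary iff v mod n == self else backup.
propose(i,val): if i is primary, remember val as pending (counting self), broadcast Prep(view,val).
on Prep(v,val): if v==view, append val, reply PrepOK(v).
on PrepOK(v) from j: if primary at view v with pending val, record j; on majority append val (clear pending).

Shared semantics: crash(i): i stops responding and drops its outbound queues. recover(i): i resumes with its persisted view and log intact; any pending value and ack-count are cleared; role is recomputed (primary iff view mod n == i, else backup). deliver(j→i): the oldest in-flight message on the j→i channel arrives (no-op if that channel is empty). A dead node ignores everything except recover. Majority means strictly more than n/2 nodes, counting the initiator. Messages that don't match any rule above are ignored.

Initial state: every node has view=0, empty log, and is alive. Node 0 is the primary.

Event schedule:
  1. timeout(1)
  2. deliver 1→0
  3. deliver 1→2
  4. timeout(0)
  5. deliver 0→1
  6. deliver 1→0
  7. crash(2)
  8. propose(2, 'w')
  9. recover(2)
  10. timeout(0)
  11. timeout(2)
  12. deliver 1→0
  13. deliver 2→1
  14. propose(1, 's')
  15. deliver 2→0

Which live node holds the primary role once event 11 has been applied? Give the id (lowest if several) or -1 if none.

after 1 — timeout(1): n1:prim/v1/[-]
after 2 — deliver 1→0: n0:back/v1/[-]
after 3 — deliver 1→2: n2:back/v1/[-]
after 4 — timeout(0): n0:back/v2/[-]
after 5 — deliver 0→1: n1:back/v2/[-]
after 6 — deliver 1→0: ·
after 7 — crash(2): n2:✗back/v1/[-]
after 8 — propose(2,'w'): ·
after 9 — recover(2): n2:back/v1/[-]
after 10 — timeout(0): n0:prim/v3/[-]
after 11 — timeout(2): n2:prim/v2/[-]

0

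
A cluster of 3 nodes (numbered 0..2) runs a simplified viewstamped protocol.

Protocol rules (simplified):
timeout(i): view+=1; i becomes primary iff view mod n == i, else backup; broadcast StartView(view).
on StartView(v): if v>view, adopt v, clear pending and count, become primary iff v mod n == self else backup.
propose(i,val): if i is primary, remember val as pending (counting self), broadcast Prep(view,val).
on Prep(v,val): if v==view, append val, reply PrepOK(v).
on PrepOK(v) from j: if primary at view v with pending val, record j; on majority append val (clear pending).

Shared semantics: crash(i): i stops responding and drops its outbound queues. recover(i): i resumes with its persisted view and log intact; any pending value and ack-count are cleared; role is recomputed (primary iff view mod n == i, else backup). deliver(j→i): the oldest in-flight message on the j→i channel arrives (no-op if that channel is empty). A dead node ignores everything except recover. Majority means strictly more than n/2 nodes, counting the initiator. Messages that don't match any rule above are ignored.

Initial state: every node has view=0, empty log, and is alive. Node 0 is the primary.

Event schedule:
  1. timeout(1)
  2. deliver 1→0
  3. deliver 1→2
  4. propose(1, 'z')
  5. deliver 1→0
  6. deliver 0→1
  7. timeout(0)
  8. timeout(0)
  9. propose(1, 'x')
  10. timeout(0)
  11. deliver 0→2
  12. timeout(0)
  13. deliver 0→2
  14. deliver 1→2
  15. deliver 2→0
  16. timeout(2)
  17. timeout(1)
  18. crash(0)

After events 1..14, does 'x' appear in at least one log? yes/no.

1. timeout(1):  <1:prim v1 ->
2. deliver 1→0:  <0:back v1 ->
3. deliver 1→2:  <2:back v1 ->
4. propose(1,'z'):  nop
5. deliver 1→0:  <0:back v1 z>
6. deliver 0→1:  <1:prim v1 z>
7. timeout(0):  <0:back v2 z>
8. timeout(0):  <0:prim v3 z>
9. propose(1,'x'):  nop
10. timeout(0):  <0:back v4 z>
11. deliver 0→2:  <2:prim v2 ->
12. timeout(0):  <0:back v5 z>
13. deliver 0→2:  <2:back v3 ->
14. deliver 1→2:  nop

no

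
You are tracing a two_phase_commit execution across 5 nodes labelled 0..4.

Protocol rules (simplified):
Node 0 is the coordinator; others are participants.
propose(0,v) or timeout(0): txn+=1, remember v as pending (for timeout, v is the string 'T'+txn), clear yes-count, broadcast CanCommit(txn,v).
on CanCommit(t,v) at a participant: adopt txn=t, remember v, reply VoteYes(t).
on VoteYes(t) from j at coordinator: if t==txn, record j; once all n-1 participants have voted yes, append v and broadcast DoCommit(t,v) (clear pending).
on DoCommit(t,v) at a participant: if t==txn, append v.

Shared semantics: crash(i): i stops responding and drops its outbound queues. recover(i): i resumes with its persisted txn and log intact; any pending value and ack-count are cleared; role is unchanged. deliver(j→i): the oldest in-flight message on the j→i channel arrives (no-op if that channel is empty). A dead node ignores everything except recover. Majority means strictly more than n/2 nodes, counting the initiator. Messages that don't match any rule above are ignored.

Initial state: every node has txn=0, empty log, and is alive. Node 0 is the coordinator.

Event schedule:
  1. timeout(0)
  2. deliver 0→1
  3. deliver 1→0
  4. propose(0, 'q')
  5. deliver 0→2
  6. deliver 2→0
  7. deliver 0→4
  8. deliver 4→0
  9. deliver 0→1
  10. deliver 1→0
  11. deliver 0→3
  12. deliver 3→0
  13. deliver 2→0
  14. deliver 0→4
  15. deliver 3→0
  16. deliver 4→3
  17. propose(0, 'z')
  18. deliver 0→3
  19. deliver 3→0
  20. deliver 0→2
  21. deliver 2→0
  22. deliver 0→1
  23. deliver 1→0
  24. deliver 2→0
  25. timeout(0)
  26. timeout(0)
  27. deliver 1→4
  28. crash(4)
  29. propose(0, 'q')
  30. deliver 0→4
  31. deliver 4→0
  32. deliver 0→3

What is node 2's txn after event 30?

[1] timeout(0) → N0(coor t1 [-])
[2] deliver 0→1 → N1(part t1 [-])
[3] deliver 1→0 → ∅
[4] propose(0,'q') → N0(coor t2 [-])
[5] deliver 0→2 → N2(part t1 [-])
[6] deliver 2→0 → ∅
[7] deliver 0→4 → N4(part t1 [-])
[8] deliver 4→0 → ∅
[9] deliver 0→1 → N1(part t2 [-])
[10] deliver 1→0 → ∅
[11] deliver 0→3 → N3(part t1 [-])
[12] deliver 3→0 → ∅
[13] deliver 2→0 → ∅
[14] deliver 0→4 → N4(part t2 [-])
[15] deliver 3→0 → ∅
[16] deliver 4→3 → ∅
[17] propose(0,'z') → N0(coor t3 [-])
[18] deliver 0→3 → N3(part t2 [-])
[19] deliver 3→0 → ∅
[20] deliver 0→2 → N2(part t2 [-])
[21] deliver 2→0 → ∅
[22] deliver 0→1 → N1(part t3 [-])
[23] deliver 1→0 → ∅
[24] deliver 2→0 → ∅
[25] timeout(0) → N0(coor t4 [-])
[26] timeout(0) → N0(coor t5 [-])
[27] deliver 1→4 → ∅
[28] crash(4) → N4(✗part t2 [-])
[29] propose(0,'q') → N0(coor t6 [-])
[30] deliver 0→4 → ∅

2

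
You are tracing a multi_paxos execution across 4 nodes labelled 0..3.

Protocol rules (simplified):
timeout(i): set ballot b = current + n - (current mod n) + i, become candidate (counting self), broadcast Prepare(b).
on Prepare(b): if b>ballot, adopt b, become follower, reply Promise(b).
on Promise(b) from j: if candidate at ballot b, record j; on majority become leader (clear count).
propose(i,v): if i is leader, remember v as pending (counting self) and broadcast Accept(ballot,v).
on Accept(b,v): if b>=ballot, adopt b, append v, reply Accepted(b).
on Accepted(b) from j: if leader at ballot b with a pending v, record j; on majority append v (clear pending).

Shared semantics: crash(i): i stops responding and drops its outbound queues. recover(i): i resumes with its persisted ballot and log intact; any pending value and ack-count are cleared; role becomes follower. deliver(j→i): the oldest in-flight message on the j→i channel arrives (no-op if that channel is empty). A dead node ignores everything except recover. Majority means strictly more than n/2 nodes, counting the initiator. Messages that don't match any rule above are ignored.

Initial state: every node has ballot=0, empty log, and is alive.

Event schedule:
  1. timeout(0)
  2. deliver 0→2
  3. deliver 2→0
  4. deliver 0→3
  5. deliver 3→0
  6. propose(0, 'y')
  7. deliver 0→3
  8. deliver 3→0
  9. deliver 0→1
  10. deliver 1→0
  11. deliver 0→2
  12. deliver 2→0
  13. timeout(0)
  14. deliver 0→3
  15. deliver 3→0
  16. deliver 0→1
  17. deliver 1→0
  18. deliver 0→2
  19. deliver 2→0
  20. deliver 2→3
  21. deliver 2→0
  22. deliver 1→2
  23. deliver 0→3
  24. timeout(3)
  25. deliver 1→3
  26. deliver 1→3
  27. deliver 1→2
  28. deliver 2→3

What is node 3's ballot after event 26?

15

e1 timeout(0): 0[cand,b=4,-]
e2 deliver 0→2: 2[foll,b=4,-]
e3 deliver 2→0: ·
e4 deliver 0→3: 3[foll,b=4,-]
e5 deliver 3→0: 0[lead,b=4,-]
e6 propose(0,'y'): ·
e7 deliver 0→3: 3[foll,b=4,y]
e8 deliver 3→0: ·
e9 deliver 0→1: 1[foll,b=4,-]
e10 deliver 1→0: ·
e11 deliver 0→2: 2[foll,b=4,y]
e12 deliver 2→0: 0[lead,b=4,y]
e13 timeout(0): 0[cand,b=8,y]
e14 deliver 0→3: 3[foll,b=8,y]
e15 deliver 3→0: ·
e16 deliver 0→1: 1[foll,b=4,y]
e17 deliver 1→0: ·
e18 deliver 0→2: 2[foll,b=8,y]
e19 deliver 2→0: 0[lead,b=8,y]
e20 deliver 2→3: ·
e21 deliver 2→0: ·
e22 deliver 1→2: ·
e23 deliver 0→3: ·
e24 timeout(3): 3[cand,b=15,y]
e25 deliver 1→3: ·
e26 deliver 1→3: ·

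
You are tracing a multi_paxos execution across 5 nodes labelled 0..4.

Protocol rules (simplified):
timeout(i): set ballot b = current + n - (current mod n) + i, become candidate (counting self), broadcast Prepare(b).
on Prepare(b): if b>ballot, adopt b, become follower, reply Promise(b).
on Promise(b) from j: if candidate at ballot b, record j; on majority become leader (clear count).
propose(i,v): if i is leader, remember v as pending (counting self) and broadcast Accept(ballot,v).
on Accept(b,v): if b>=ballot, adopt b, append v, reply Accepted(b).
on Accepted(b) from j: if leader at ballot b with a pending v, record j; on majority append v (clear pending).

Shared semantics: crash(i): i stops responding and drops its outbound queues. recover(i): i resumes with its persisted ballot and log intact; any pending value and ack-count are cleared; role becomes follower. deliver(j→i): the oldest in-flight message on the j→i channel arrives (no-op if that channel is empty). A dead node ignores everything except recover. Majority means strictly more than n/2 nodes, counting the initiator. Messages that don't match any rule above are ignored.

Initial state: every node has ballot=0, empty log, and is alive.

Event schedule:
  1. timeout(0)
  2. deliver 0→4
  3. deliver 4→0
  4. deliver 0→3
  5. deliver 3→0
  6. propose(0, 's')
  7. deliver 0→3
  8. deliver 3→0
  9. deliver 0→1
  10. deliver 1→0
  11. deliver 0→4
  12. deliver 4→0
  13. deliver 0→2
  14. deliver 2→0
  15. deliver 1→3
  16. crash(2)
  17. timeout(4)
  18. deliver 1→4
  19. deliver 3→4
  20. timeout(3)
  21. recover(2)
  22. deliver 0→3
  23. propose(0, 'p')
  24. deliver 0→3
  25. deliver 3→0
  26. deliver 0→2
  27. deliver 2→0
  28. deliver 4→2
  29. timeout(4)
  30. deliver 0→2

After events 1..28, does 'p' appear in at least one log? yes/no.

after 1 — timeout(0): n0:cand/b5/[-]
after 2 — deliver 0→4: n4:foll/b5/[-]
after 3 — deliver 4→0: ·
after 4 — deliver 0→3: n3:foll/b5/[-]
after 5 — deliver 3→0: n0:lead/b5/[-]
after 6 — propose(0,'s'): ·
after 7 — deliver 0→3: n3:foll/b5/[s]
after 8 — deliver 3→0: ·
after 9 — deliver 0→1: n1:foll/b5/[-]
after 10 — deliver 1→0: ·
after 11 — deliver 0→4: n4:foll/b5/[s]
after 12 — deliver 4→0: n0:lead/b5/[s]
after 13 — deliver 0→2: n2:foll/b5/[-]
after 14 — deliver 2→0: ·
after 15 — deliver 1→3: ·
after 16 — crash(2): n2:✗foll/b5/[-]
after 17 — timeout(4): n4:cand/b14/[s]
after 18 — deliver 1→4: ·
after 19 — deliver 3→4: ·
after 20 — timeout(3): n3:cand/b13/[s]
after 21 — recover(2): n2:foll/b5/[-]
after 22 — deliver 0→3: ·
after 23 — propose(0,'p'): ·
after 24 — deliver 0→3: ·
after 25 — deliver 3→0: n0:foll/b13/[s]
after 26 — deliver 0→2: n2:foll/b5/[s]
after 27 — deliver 2→0: ·
after 28 — deliver 4→2: n2:foll/b14/[s]

no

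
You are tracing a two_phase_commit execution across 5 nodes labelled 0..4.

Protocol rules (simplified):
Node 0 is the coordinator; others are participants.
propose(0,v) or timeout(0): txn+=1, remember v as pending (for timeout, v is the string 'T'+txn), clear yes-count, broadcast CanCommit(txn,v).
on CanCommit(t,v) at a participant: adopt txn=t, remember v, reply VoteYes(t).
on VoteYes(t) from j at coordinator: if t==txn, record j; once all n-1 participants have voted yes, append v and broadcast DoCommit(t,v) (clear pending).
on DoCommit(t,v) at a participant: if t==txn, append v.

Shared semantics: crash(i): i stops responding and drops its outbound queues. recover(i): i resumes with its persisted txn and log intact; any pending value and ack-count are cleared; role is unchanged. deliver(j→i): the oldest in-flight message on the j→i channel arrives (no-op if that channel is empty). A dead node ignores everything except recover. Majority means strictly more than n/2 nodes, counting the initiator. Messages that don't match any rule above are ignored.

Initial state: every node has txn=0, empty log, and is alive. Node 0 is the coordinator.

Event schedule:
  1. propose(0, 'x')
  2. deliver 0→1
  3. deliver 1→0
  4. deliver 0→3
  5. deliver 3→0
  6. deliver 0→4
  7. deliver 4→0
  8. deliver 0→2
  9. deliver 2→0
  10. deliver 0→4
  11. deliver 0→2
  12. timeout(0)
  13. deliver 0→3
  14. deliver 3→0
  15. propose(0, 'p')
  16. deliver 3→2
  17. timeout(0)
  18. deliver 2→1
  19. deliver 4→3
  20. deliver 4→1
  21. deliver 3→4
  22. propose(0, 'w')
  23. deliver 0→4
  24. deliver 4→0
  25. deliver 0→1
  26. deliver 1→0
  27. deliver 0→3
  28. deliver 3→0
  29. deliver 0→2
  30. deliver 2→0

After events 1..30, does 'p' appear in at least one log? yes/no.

1. propose(0,'x'):  <0:coor t1 ->
2. deliver 0→1:  <1:part t1 ->
3. deliver 1→0:  nop
4. deliver 0→3:  <3:part t1 ->
5. deliver 3→0:  nop
6. deliver 0→4:  <4:part t1 ->
7. deliver 4→0:  nop
8. deliver 0→2:  <2:part t1 ->
9. deliver 2→0:  <0:coor t1 x>
10. deliver 0→4:  <4:part t1 x>
11. deliver 0→2:  <2:part t1 x>
12. timeout(0):  <0:coor t2 x>
13. deliver 0→3:  <3:part t1 x>
14. deliver 3→0:  nop
15. propose(0,'p'):  <0:coor t3 x>
16. deliver 3→2:  nop
17. timeout(0):  <0:coor t4 x>
18. deliver 2→1:  nop
19. deliver 4→3:  nop
20. deliver 4→1:  nop
21. deliver 3→4:  nop
22. propose(0,'w'):  <0:coor t5 x>
23. deliver 0→4:  <4:part t2 x>
24. deliver 4→0:  nop
25. deliver 0→1:  <1:part t1 x>
26. deliver 1→0:  nop
27. deliver 0→3:  <3:part t2 x>
28. deliver 3→0:  nop
29. deliver 0→2:  <2:part t2 x>
30. deliver 2→0:  nop

no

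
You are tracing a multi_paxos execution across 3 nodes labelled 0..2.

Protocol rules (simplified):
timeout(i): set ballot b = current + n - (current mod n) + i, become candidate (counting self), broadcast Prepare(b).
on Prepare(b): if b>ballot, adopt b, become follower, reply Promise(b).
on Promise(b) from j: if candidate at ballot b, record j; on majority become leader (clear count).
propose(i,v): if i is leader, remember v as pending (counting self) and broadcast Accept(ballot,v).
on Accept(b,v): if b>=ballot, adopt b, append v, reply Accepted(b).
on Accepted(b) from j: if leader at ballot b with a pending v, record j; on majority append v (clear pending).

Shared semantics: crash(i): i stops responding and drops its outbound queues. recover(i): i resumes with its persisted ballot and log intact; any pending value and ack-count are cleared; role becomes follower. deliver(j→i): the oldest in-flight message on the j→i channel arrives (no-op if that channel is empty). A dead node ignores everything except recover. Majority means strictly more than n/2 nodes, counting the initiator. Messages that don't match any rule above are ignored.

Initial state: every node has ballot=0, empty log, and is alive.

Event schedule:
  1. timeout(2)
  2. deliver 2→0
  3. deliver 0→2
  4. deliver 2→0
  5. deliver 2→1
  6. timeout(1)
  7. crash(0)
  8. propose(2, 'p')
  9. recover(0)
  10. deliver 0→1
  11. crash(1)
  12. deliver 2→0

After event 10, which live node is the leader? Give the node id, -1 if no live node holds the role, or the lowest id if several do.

2

after 1 — timeout(2): n2:cand/b5/[-]
after 2 — deliver 2→0: n0:foll/b5/[-]
after 3 — deliver 0→2: n2:lead/b5/[-]
after 4 — deliver 2→0: ·
after 5 — deliver 2→1: n1:foll/b5/[-]
after 6 — timeout(1): n1:cand/b7/[-]
after 7 — crash(0): n0:✗foll/b5/[-]
after 8 — propose(2,'p'): ·
after 9 — recover(0): n0:foll/b5/[-]
after 10 — deliver 0→1: ·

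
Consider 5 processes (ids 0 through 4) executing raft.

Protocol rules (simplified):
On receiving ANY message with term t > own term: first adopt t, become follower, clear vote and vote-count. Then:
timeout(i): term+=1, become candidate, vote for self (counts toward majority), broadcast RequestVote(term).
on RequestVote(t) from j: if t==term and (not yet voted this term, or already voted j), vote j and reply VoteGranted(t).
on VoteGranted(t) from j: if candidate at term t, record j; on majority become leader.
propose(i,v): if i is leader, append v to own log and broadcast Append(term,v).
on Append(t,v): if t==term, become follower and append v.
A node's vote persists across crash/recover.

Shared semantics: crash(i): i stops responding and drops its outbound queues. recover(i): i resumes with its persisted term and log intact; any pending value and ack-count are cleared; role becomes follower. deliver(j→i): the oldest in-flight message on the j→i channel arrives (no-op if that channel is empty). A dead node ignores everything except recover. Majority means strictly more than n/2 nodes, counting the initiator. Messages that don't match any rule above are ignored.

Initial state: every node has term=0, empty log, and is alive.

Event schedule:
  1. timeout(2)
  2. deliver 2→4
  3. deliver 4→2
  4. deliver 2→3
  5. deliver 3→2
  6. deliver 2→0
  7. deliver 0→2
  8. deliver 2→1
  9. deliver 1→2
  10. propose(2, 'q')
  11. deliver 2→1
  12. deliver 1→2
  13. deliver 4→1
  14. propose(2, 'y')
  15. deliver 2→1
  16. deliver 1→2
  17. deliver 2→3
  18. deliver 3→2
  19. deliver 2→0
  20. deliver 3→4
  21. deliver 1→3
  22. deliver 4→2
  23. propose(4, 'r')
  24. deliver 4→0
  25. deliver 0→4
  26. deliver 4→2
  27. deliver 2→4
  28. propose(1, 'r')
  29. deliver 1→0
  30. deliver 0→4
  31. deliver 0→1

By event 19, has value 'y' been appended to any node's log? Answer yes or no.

step 1 timeout(2): 2={cand,t=1,log=-}
step 2 deliver 2→4: 4={foll,t=1,log=-}
step 3 deliver 4→2: —
step 4 deliver 2→3: 3={foll,t=1,log=-}
step 5 deliver 3→2: 2={lead,t=1,log=-}
step 6 deliver 2→0: 0={foll,t=1,log=-}
step 7 deliver 0→2: —
step 8 deliver 2→1: 1={foll,t=1,log=-}
step 9 deliver 1→2: —
step 10 propose(2,'q'): 2={lead,t=1,log=q}
step 11 deliver 2→1: 1={foll,t=1,log=q}
step 12 deliver 1→2: —
step 13 deliver 4→1: —
step 14 propose(2,'y'): 2={lead,t=1,log=q,y}
step 15 deliver 2→1: 1={foll,t=1,log=q,y}
step 16 deliver 1→2: —
step 17 deliver 2→3: 3={foll,t=1,log=q}
step 18 deliver 3→2: —
step 19 deliver 2→0: 0={foll,t=1,log=q}

yes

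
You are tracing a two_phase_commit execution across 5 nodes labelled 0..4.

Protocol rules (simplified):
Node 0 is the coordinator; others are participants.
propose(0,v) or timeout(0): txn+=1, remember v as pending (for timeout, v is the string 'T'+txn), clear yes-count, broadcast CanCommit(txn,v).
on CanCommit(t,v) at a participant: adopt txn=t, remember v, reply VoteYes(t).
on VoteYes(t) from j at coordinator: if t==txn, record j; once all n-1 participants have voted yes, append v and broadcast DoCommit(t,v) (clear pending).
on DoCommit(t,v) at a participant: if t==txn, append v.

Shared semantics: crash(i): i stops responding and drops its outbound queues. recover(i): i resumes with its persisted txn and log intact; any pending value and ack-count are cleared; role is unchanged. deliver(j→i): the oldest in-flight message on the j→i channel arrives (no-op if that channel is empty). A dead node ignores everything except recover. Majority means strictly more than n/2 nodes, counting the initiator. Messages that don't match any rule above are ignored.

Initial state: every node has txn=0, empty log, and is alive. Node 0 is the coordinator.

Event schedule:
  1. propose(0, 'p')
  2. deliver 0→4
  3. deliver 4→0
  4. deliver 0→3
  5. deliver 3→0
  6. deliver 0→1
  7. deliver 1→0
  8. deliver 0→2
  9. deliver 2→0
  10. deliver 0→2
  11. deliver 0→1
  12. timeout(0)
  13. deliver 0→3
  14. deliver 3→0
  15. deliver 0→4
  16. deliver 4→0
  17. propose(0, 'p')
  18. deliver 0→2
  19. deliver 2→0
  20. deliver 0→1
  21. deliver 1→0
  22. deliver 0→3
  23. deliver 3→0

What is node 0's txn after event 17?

3

after 1 — propose(0,'p'): n0:coor/t1/[-]
after 2 — deliver 0→4: n4:part/t1/[-]
after 3 — deliver 4→0: ·
after 4 — deliver 0→3: n3:part/t1/[-]
after 5 — deliver 3→0: ·
after 6 — deliver 0→1: n1:part/t1/[-]
after 7 — deliver 1→0: ·
after 8 — deliver 0→2: n2:part/t1/[-]
after 9 — deliver 2→0: n0:coor/t1/[p]
after 10 — deliver 0→2: n2:part/t1/[p]
after 11 — deliver 0→1: n1:part/t1/[p]
after 12 — timeout(0): n0:coor/t2/[p]
after 13 — deliver 0→3: n3:part/t1/[p]
after 14 — deliver 3→0: ·
after 15 — deliver 0→4: n4:part/t1/[p]
after 16 — deliver 4→0: ·
after 17 — propose(0,'p'): n0:coor/t3/[p]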